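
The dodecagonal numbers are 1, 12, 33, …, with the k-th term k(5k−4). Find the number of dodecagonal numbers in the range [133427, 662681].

The n-th dodecagonal number is n(5n−4).
Smallest index with value ≥ 133427: n = 164 (giving 133824).
Largest index with value ≤ 662681: n = 364 (giving 661024).
Indices 164 through 364: 201 terms.

201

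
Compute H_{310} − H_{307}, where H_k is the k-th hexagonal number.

3699

310·(2·310 − 1) = 191890 and 307·(2·307 − 1) = 188191.
Difference: 191890 − 188191 = 3699.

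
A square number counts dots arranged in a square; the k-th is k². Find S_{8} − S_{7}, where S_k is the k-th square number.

n² − (n−1)² = 2n − 1, so 8² − 7² = 2·8 − 1 = 15.

15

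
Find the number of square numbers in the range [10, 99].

6

The n-th square number is n².
Smallest index with value ≥ 10: n = 4 (giving 16).
Largest index with value ≤ 99: n = 9 (giving 81).
Indices 4 through 9: 6 terms.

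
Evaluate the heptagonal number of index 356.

316306

The 356th heptagonal number is n(5n−3)/2 with n = 356.
356·(5·356 − 3)/2 = 356·1777/2 = 316306.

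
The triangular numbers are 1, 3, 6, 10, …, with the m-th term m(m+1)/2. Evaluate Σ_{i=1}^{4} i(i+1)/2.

Σ i(i+1)/2 = (Σi² + Σi) / 2 over i = 1..4.
Σi = 10 and Σi² = 30.
(1·30 + 1·10) / 2 = 40/2 = 20.

20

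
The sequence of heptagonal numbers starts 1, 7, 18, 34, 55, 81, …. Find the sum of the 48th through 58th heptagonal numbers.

Σ i(5i−3)/2 = (5Σi² − 3Σi) / 2 over i = 48..58.
Σi = 1711 − 1128 = 583 and Σi² = 66729 − 35720 = 31009.
(5·31009 − 3·583) / 2 = 153296/2 = 76648.

76648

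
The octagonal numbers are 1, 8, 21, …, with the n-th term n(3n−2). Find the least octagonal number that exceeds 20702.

Solve n(3n−2) > 20702 for integer n.
The largest n with value ≤ 20702 is 83 (since 20501 ≤ 20702 < 21000), so the first above is n = 84, value 21000.

21000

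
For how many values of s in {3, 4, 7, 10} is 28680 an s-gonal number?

s = 3: P(3, 239) = 28680. ✓
s = 4: P(4, 169) = 28561 and P(4, 170) = 28900; 28680 is not s-gonal.
s = 7: P(7, 107) = 28462 and P(7, 108) = 28998; 28680 is not s-gonal.
s = 10: P(10, 85) = 28645 and P(10, 86) = 29326; 28680 is not s-gonal.
Hits: s ∈ {3} → 1.

1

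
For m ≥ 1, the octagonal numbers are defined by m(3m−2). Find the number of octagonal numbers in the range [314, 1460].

The n-th octagonal number is n(3n−2).
Smallest index with value ≥ 314: n = 11 (giving 341).
Largest index with value ≤ 1460: n = 22 (giving 1408).
Indices 11 through 22: 12 terms.

12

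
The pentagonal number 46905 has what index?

177

Set n(3n−1)/2 = 46905, giving 3n² − n − 93810 = 0.
The discriminant is 1 + 24·46905 = 1125721, and √1125721 = 1061.
So n = (1 + 1061) / 6 = 1062/6 = 177.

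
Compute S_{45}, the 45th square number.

2025

45² = 2025.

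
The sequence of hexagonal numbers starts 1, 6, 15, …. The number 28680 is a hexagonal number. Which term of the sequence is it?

Set n(2n−1) = 28680, giving 2n² − n − 28680 = 0.
So n = (1 + 479) / 4 = 480/4 = 120.

120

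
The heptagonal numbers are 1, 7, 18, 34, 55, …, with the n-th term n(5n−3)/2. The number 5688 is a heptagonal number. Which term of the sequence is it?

48

Set n(5n−3)/2 = 5688, giving 5n² − 3n − 11376 = 0.
The discriminant is 9 + 40·5688 = 227529, and √227529 = 477.
So n = (3 + 477) / 10 = 480/10 = 48.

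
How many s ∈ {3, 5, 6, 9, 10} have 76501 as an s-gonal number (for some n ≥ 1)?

s = 3: P(3, 390) = 76245 and P(3, 391) = 76636; 76501 is not s-gonal.
s = 5: P(5, 226) = 76501. ✓
s = 6: P(6, 195) = 75855 and P(6, 196) = 76636; 76501 is not s-gonal.
s = 9: P(9, 148) = 76294 and P(9, 149) = 77331; 76501 is not s-gonal.
s = 10: P(10, 138) = 75762 and P(10, 139) = 76867; 76501 is not s-gonal.
Hits: s ∈ {5} → 1.

1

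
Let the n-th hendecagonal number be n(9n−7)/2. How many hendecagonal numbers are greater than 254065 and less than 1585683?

The n-th hendecagonal number is n(9n−7)/2.
Smallest index with value > 254065: n = 239 (giving 256208).
Largest index with value < 1585683: n = 593 (giving 1580345).
Indices 239 through 593: 355 terms.

355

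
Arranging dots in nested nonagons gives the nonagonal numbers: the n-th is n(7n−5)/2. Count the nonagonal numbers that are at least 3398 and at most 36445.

71

The n-th nonagonal number is n(7n−5)/2.
Smallest index with value ≥ 3398: n = 32 (giving 3504).
Largest index with value ≤ 36445: n = 102 (giving 36159).
Indices 32 through 102: 71 terms.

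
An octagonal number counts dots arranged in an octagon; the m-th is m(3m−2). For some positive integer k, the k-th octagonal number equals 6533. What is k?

47

Set n(3n−2) = 6533, giving 3n² − 2n − 6533 = 0.
So n = (2 + 280) / 6 = 282/6 = 47.
Check: 47·(3·47 − 2) = 6533. ✓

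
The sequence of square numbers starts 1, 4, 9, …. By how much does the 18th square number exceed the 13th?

18² = 324 and 13² = 169.
Difference: 324 − 169 = 155.

155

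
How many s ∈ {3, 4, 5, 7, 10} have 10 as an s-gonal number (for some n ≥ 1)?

2

s = 3: P(3, 4) = 10. ✓
s = 4: P(4, 3) = 9 and P(4, 4) = 16; 10 is not s-gonal.
s = 5: P(5, 2) = 5 and P(5, 3) = 12; 10 is not s-gonal.
s = 7: P(7, 2) = 7 and P(7, 3) = 18; 10 is not s-gonal.
s = 10: P(10, 2) = 10. ✓
Hits: s ∈ {3, 10} → 2.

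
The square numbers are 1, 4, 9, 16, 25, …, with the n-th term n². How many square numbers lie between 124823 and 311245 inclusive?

204

The n-th square number is n².
Smallest index with value ≥ 124823: n = 354 (giving 125316).
Largest index with value ≤ 311245: n = 557 (giving 310249).
Indices 354 through 557: 204 terms.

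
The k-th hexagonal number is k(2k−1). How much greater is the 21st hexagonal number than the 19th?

21·(2·21 − 1) = 861 and 19·(2·19 − 1) = 703.
Difference: 861 − 703 = 158.

158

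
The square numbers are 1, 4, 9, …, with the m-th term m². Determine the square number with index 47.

47² = 2209.

2209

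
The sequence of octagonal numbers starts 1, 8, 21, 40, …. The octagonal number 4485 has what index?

Set n(3n−2) = 4485, giving 3n² − 2n − 4485 = 0.
The discriminant is 4 + 12·4485 = 53824, and √53824 = 232.
So n = (2 + 232) / 6 = 234/6 = 39.

39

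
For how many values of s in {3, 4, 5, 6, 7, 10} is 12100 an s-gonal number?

s = 3: P(3, 155) = 12090 and P(3, 156) = 12246; 12100 is not s-gonal.
s = 4: P(4, 110) = 12100. ✓
s = 5: P(5, 89) = 11837 and P(5, 90) = 12105; 12100 is not s-gonal.
s = 6: P(6, 78) = 12090 and P(6, 79) = 12403; 12100 is not s-gonal.
s = 7: P(7, 69) = 11799 and P(7, 70) = 12145; 12100 is not s-gonal.
s = 10: P(10, 55) = 11935 and P(10, 56) = 12376; 12100 is not s-gonal.
Hits: s ∈ {4} → 1.

1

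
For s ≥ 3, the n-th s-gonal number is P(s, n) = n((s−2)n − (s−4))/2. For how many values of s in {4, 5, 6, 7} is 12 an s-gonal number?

1

s = 4: P(4, 3) = 9 and P(4, 4) = 16; 12 is not s-gonal.
s = 5: P(5, 3) = 12. ✓
s = 6: P(6, 2) = 6 and P(6, 3) = 15; 12 is not s-gonal.
s = 7: P(7, 2) = 7 and P(7, 3) = 18; 12 is not s-gonal.
Hits: s ∈ {5} → 1.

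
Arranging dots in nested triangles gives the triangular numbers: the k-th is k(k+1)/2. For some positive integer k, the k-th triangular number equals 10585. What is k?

145

Set n(n+1)/2 = 10585, giving n² + n − 21170 = 0.
The discriminant is 1 + 8·10585 = 84681, and √84681 = 291.
So n = (-1 + 291) / 2 = 290/2 = 145.
Check: 145·146/2 = 10585. ✓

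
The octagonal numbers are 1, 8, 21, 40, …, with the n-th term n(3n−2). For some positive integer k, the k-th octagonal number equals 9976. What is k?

Set n(3n−2) = 9976, giving 3n² − 2n − 9976 = 0.
The discriminant is 4 + 12·9976 = 119716, and √119716 = 346.
So n = (2 + 346) / 6 = 348/6 = 58.

58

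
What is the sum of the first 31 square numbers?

10416

Σ_{i=1}^{31} i² = 31·32·63/6 = 10416.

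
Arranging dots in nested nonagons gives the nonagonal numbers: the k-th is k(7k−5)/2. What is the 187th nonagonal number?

121924

The 187th nonagonal number is n(7n−5)/2 with n = 187.
187·(7·187 − 5)/2 = 187·1304/2 = 187·652 = 121924.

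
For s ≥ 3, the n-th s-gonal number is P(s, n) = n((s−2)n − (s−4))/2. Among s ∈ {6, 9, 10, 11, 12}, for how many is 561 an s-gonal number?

s = 6: P(6, 17) = 561. ✓
s = 9: P(9, 13) = 559 and P(9, 14) = 651; 561 is not s-gonal.
s = 10: P(10, 12) = 540 and P(10, 13) = 637; 561 is not s-gonal.
s = 11: P(11, 11) = 506 and P(11, 12) = 606; 561 is not s-gonal.
s = 12: P(12, 11) = 561. ✓
Hits: s ∈ {6, 12} → 2.

2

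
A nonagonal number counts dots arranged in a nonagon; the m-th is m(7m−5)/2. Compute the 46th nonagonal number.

7291

46·(7·46 − 5)/2 = 46·317/2 = 7291.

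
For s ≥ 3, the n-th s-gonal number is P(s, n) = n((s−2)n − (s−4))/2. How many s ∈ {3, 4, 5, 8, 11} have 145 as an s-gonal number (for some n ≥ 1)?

s = 3: P(3, 16) = 136 and P(3, 17) = 153; 145 is not s-gonal.
s = 4: P(4, 12) = 144 and P(4, 13) = 169; 145 is not s-gonal.
s = 5: P(5, 10) = 145. ✓
s = 8: P(8, 7) = 133 and P(8, 8) = 176; 145 is not s-gonal.
s = 11: P(11, 6) = 141 and P(11, 7) = 196; 145 is not s-gonal.
Hits: s ∈ {5} → 1.

1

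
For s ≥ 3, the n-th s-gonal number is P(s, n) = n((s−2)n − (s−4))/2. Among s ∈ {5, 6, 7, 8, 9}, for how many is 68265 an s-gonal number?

s = 5: P(5, 213) = 67947 and P(5, 214) = 68587; 68265 is not s-gonal.
s = 6: P(6, 185) = 68265. ✓
s = 7: P(7, 165) = 67815 and P(7, 166) = 68641; 68265 is not s-gonal.
s = 8: P(8, 151) = 68101 and P(8, 152) = 69008; 68265 is not s-gonal.
s = 9: P(9, 140) = 68250 and P(9, 141) = 69231; 68265 is not s-gonal.
Hits: s ∈ {6} → 1.

1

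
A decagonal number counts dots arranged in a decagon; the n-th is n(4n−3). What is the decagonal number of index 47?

8695

The 47th decagonal number is n(4n−3) with n = 47.
47·(4·47 − 3) = 47·185 = 8695.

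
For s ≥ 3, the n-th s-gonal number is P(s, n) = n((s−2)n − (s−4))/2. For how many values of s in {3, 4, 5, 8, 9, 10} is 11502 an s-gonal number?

s = 3: P(3, 151) = 11476 and P(3, 152) = 11628; 11502 is not s-gonal.
s = 4: P(4, 107) = 11449 and P(4, 108) = 11664; 11502 is not s-gonal.
s = 5: P(5, 87) = 11310 and P(5, 88) = 11572; 11502 is not s-gonal.
s = 8: P(8, 62) = 11408 and P(8, 63) = 11781; 11502 is not s-gonal.
s = 9: P(9, 57) = 11229 and P(9, 58) = 11629; 11502 is not s-gonal.
s = 10: P(10, 54) = 11502. ✓
Hits: s ∈ {10} → 1.

1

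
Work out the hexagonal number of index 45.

4005

The 45th hexagonal number is n(2n−1) with n = 45.
45·(2·45 − 1) = 45·89 = 4005.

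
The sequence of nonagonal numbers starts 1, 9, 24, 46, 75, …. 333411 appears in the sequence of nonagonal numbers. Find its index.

Set n(7n−5)/2 = 333411, giving 7n² − 5n − 666822 = 0.
So n = (5 + 4321) / 14 = 4326/14 = 309.

309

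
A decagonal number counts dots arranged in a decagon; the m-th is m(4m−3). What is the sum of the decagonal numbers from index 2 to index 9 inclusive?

1004

Σ i(4i−3) = 4Σi² − 3Σi over i = 2..9.
Σi = 45 − 1 = 44 and Σi² = 285 − 1 = 284.
4·284 − 3·44 = 1004.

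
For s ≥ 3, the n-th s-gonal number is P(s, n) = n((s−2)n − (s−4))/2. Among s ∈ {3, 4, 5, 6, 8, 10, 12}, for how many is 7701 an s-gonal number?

1

s = 3: P(3, 123) = 7626 and P(3, 124) = 7750; 7701 is not s-gonal.
s = 4: P(4, 87) = 7569 and P(4, 88) = 7744; 7701 is not s-gonal.
s = 5: P(5, 71) = 7526 and P(5, 72) = 7740; 7701 is not s-gonal.
s = 6: P(6, 62) = 7626 and P(6, 63) = 7875; 7701 is not s-gonal.
s = 8: P(8, 51) = 7701. ✓
s = 10: P(10, 44) = 7612 and P(10, 45) = 7965; 7701 is not s-gonal.
s = 12: P(12, 39) = 7449 and P(12, 40) = 7840; 7701 is not s-gonal.
Hits: s ∈ {8} → 1.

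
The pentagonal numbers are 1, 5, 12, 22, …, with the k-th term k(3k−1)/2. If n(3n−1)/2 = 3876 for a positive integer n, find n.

Set n(3n−1)/2 = 3876, giving 3n² − n − 7752 = 0.
So n = (1 + 305) / 6 = 306/6 = 51.
Check: 51·(3·51 − 1)/2 = 3876. ✓

51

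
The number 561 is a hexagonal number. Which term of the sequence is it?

17

Set n(2n−1) = 561, giving 2n² − n − 561 = 0.
The discriminant is 1 + 8·561 = 4489, and √4489 = 67.
So n = (1 + 67) / 4 = 68/4 = 17.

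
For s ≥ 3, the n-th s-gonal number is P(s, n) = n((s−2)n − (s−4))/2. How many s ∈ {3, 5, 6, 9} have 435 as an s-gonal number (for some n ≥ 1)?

s = 3: P(3, 29) = 435. ✓
s = 5: P(5, 17) = 425 and P(5, 18) = 477; 435 is not s-gonal.
s = 6: P(6, 15) = 435. ✓
s = 9: P(9, 11) = 396 and P(9, 12) = 474; 435 is not s-gonal.
Hits: s ∈ {3, 6} → 2.

2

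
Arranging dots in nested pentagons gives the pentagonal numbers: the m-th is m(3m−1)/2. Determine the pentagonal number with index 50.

The 50th pentagonal number is n(3n−1)/2 with n = 50.
50·(3·50 − 1)/2 = 50·149/2 = 3725.

3725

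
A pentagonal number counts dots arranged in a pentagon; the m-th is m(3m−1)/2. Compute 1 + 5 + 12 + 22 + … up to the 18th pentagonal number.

Σ i(3i−1)/2 = (3Σi² − Σi) / 2 over i = 1..18.
Σi = 171 and Σi² = 2109.
(3·2109 − 1·171) / 2 = 6156/2 = 3078.

3078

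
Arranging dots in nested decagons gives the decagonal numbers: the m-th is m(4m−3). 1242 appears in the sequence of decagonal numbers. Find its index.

18

Set n(4n−3) = 1242, giving 4n² − 3n − 1242 = 0.
The discriminant is 9 + 16·1242 = 19881, and √19881 = 141.
So n = (3 + 141) / 8 = 144/8 = 18.
Check: 18·(4·18 − 3) = 1242. ✓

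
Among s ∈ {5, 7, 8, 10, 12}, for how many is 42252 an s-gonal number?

1

s = 5: P(5, 168) = 42252. ✓
s = 7: P(7, 130) = 42055 and P(7, 131) = 42706; 42252 is not s-gonal.
s = 8: P(8, 119) = 42245 and P(8, 120) = 42960; 42252 is not s-gonal.
s = 10: P(10, 103) = 42127 and P(10, 104) = 42952; 42252 is not s-gonal.
s = 12: P(12, 92) = 41952 and P(12, 93) = 42873; 42252 is not s-gonal.
Hits: s ∈ {5} → 1.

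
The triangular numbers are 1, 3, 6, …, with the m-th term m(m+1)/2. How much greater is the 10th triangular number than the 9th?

Consecutive triangular numbers differ by n: T_{10} − T_{9} = 10.

10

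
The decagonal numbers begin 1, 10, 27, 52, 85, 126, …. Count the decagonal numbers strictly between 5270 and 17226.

The n-th decagonal number is n(4n−3).
Smallest index with value > 5270: n = 37 (giving 5365).
Largest index with value < 17226: n = 65 (giving 16705).
Indices 37 through 65: 29 terms.

29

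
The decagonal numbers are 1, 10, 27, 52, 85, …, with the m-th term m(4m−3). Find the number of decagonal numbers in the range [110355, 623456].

The n-th decagonal number is n(4n−3).
Smallest index with value ≥ 110355: n = 167 (giving 111055).
Largest index with value ≤ 623456: n = 395 (giving 622915).
Indices 167 through 395: 229 terms.

229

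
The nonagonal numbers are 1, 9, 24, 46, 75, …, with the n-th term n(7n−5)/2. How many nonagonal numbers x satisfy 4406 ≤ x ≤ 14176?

The n-th nonagonal number is n(7n−5)/2.
Smallest index with value ≥ 4406: n = 36 (giving 4446).
Largest index with value ≤ 14176: n = 64 (giving 14176).
Indices 36 through 64: 29 terms.

29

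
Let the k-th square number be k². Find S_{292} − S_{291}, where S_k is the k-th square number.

583

n² − (n−1)² = 2n − 1, so 292² − 291² = 2·292 − 1 = 583.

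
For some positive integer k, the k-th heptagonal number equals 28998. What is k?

108

Set n(5n−3)/2 = 28998, giving 5n² − 3n − 57996 = 0.
The discriminant is 9 + 40·28998 = 1159929, and √1159929 = 1077.
So n = (3 + 1077) / 10 = 1080/10 = 108.
Check: 108·(5·108 − 3)/2 = 28998. ✓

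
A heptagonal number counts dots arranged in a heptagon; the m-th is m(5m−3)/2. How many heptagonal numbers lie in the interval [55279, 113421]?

The n-th heptagonal number is n(5n−3)/2.
Smallest index with value ≥ 55279: n = 149 (giving 55279).
Largest index with value ≤ 113421: n = 213 (giving 113103).
Indices 149 through 213: 65 terms.

65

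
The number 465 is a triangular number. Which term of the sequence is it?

30

Set n(n+1)/2 = 465, giving n² + n − 930 = 0.
So n = (-1 + 61) / 2 = 60/2 = 30.
Check: 30·31/2 = 465. ✓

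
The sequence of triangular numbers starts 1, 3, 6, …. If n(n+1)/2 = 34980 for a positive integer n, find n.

264

Set n(n+1)/2 = 34980, giving n² + n − 69960 = 0.
The discriminant is 1 + 8·34980 = 279841, and √279841 = 529.
So n = (-1 + 529) / 2 = 528/2 = 264.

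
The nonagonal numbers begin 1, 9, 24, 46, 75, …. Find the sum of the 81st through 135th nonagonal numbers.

2278980

Σ i(7i−5)/2 = (7Σi² − 5Σi) / 2 over i = 81..135.
Σi = 9180 − 3240 = 5940 and Σi² = 829260 − 173880 = 655380.
(7·655380 − 5·5940) / 2 = 4557960/2 = 2278980.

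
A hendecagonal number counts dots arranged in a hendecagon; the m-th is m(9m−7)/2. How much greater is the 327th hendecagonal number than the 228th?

246906

327·(9·327 − 7)/2 = 480036 and 228·(9·228 − 7)/2 = 233130.
Difference: 480036 − 233130 = 246906.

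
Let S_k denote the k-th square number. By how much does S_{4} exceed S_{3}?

n² − (n−1)² = 2n − 1, so 4² − 3² = 2·4 − 1 = 7.

7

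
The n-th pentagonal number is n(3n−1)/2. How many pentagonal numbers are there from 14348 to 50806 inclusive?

87

The n-th pentagonal number is n(3n−1)/2.
Smallest index with value ≥ 14348: n = 98 (giving 14357).
Largest index with value ≤ 50806: n = 184 (giving 50692).
Indices 98 through 184: 87 terms.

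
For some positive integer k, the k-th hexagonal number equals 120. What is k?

8

Set n(2n−1) = 120, giving 2n² − n − 120 = 0.
The discriminant is 1 + 8·120 = 961, and √961 = 31.
So n = (1 + 31) / 4 = 32/4 = 8.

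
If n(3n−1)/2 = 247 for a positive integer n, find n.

13

Set n(3n−1)/2 = 247, giving 3n² − n − 494 = 0.
The discriminant is 1 + 24·247 = 5929, and √5929 = 77.
So n = (1 + 77) / 6 = 78/6 = 13.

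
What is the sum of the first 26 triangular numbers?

Σ i(i+1)/2 = (Σi² + Σi) / 2 over i = 1..26.
Σi = 351 and Σi² = 6201.
(1·6201 + 1·351) / 2 = 6552/2 = 3276.

3276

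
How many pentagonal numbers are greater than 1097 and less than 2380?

12

The n-th pentagonal number is n(3n−1)/2.
Smallest index with value > 1097: n = 28 (giving 1162).
Largest index with value < 2380: n = 39 (giving 2262).
Indices 28 through 39: 12 terms.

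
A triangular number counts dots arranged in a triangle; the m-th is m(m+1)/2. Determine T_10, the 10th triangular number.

55

The 10th triangular number is n(n+1)/2 with n = 10.
10·11/2 = 110/2 = 55.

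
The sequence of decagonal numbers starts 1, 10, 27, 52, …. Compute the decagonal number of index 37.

5365

37·(4·37 − 3) = 37·145 = 5365.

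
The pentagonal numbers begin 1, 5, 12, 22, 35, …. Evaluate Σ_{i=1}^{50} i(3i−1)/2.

Σ i(3i−1)/2 = (3Σi² − Σi) / 2 over i = 1..50.
Σi = 1275 and Σi² = 42925.
(3·42925 − 1·1275) / 2 = 127500/2 = 63750.

63750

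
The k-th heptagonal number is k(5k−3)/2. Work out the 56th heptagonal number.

7756

56·(5·56 − 3)/2 = 56·277/2 = 7756.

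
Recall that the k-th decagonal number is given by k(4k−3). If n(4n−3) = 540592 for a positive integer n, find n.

Set n(4n−3) = 540592, giving 4n² − 3n − 540592 = 0.
The discriminant is 9 + 16·540592 = 8649481, and √8649481 = 2941.
So n = (3 + 2941) / 8 = 2944/8 = 368.

368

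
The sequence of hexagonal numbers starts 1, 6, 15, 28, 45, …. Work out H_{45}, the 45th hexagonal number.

4005

45·(2·45 − 1) = 45·89 = 4005.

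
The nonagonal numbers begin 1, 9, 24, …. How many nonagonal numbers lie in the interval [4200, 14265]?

The n-th nonagonal number is n(7n−5)/2.
Smallest index with value ≥ 4200: n = 35 (giving 4200).
Largest index with value ≤ 14265: n = 64 (giving 14176).
Indices 35 through 64: 30 terms.

30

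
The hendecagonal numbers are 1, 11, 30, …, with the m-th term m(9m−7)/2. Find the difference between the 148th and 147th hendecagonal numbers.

Consecutive hendecagonal numbers differ by 9n − 8: here 9·148 − 8 = 1324.

1324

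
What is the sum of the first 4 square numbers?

Σ_{i=1}^{4} i² = 4·5·9/6 = 30.

30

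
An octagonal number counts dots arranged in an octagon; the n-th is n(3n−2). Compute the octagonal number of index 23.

1541

23·(3·23 − 2) = 23·67 = 1541.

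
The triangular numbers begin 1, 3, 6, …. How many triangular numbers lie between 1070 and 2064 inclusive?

18

The n-th triangular number is n(n+1)/2.
Smallest index with value ≥ 1070: n = 46 (giving 1081).
Largest index with value ≤ 2064: n = 63 (giving 2016).
Indices 46 through 63: 18 terms.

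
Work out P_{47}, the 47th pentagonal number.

3290

The 47th pentagonal number is n(3n−1)/2 with n = 47.
47·(3·47 − 1)/2 = 47·140/2 = 47·70 = 3290.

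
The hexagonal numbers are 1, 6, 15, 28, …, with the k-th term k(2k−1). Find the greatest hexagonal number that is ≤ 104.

91

Solve n(2n−1) ≤ 104 for integer n.
n = 7 gives 91 ≤ 104, while n = 8 gives 120 > 104; so the answer is 91.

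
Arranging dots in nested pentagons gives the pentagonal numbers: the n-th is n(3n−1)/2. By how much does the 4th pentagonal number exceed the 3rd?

10

Consecutive pentagonal numbers differ by 3n − 2: here 3·4 − 2 = 10.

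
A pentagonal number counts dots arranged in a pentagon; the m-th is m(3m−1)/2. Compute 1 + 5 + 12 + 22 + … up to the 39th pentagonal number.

Σ i(3i−1)/2 = (3Σi² − Σi) / 2 over i = 1..39.
Σi = 780 and Σi² = 20540.
(3·20540 − 1·780) / 2 = 60840/2 = 30420.

30420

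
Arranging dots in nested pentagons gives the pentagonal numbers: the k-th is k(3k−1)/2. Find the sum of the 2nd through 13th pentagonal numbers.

1182

Σ i(3i−1)/2 = (3Σi² − Σi) / 2 over i = 2..13.
Σi = 91 − 1 = 90 and Σi² = 819 − 1 = 818.
(3·818 − 1·90) / 2 = 2364/2 = 1182.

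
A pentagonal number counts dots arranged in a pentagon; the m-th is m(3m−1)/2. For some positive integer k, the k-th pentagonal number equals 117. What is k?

9

Set n(3n−1)/2 = 117, giving 3n² − n − 234 = 0.
The discriminant is 1 + 24·117 = 2809, and √2809 = 53.
So n = (1 + 53) / 6 = 54/6 = 9.
Check: 9·(3·9 − 1)/2 = 117. ✓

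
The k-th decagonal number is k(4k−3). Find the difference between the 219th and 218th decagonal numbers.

1745

Consecutive decagonal numbers differ by 8n − 7: here 8·219 − 7 = 1745.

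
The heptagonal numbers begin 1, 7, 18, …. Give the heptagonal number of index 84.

84·(5·84 − 3)/2 = 84·417/2 = 17514.

17514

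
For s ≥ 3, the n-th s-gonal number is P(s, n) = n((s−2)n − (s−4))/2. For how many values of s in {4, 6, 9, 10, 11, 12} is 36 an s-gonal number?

1

s = 4: P(4, 6) = 36. ✓
s = 6: P(6, 4) = 28 and P(6, 5) = 45; 36 is not s-gonal.
s = 9: P(9, 3) = 24 and P(9, 4) = 46; 36 is not s-gonal.
s = 10: P(10, 3) = 27 and P(10, 4) = 52; 36 is not s-gonal.
s = 11: P(11, 3) = 30 and P(11, 4) = 58; 36 is not s-gonal.
s = 12: P(12, 3) = 33 and P(12, 4) = 64; 36 is not s-gonal.
Hits: s ∈ {4} → 1.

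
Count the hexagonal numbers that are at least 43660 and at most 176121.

150

The n-th hexagonal number is n(2n−1).
Smallest index with value ≥ 43660: n = 148 (giving 43660).
Largest index with value ≤ 176121: n = 297 (giving 176121).
Indices 148 through 297: 150 terms.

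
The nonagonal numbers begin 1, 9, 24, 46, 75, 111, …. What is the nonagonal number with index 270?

254475

270·(7·270 − 5)/2 = 270·1885/2 = 254475.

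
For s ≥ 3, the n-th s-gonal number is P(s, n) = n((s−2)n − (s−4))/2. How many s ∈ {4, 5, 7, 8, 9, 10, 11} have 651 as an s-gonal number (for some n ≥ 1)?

2

s = 4: P(4, 25) = 625 and P(4, 26) = 676; 651 is not s-gonal.
s = 5: P(5, 21) = 651. ✓
s = 7: P(7, 16) = 616 and P(7, 17) = 697; 651 is not s-gonal.
s = 8: P(8, 15) = 645 and P(8, 16) = 736; 651 is not s-gonal.
s = 9: P(9, 14) = 651. ✓
s = 10: P(10, 13) = 637 and P(10, 14) = 742; 651 is not s-gonal.
s = 11: P(11, 12) = 606 and P(11, 13) = 715; 651 is not s-gonal.
Hits: s ∈ {5, 9} → 2.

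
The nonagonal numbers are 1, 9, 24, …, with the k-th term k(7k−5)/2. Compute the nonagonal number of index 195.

195·(7·195 − 5)/2 = 195·1360/2 = 195·680 = 132600.

132600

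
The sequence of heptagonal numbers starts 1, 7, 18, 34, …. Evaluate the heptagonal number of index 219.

119574

219·(5·219 − 3)/2 = 219·1092/2 = 219·546 = 119574.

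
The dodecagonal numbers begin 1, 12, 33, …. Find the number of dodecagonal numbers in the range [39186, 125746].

The n-th dodecagonal number is n(5n−4).
Smallest index with value ≥ 39186: n = 89 (giving 39249).
Largest index with value ≤ 125746: n = 158 (giving 124188).
Indices 89 through 158: 70 terms.

70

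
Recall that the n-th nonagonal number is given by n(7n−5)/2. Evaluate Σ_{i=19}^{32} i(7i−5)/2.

Σ i(7i−5)/2 = (7Σi² − 5Σi) / 2 over i = 19..32.
Σi = 528 − 171 = 357 and Σi² = 11440 − 2109 = 9331.
(7·9331 − 5·357) / 2 = 63532/2 = 31766.

31766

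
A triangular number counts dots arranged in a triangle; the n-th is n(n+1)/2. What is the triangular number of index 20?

210

The 20th triangular number is n(n+1)/2 with n = 20.
20·21/2 = 420/2 = 210.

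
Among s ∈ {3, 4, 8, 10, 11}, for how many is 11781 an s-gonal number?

2

s = 3: P(3, 153) = 11781. ✓
s = 4: P(4, 108) = 11664 and P(4, 109) = 11881; 11781 is not s-gonal.
s = 8: P(8, 63) = 11781. ✓
s = 10: P(10, 54) = 11502 and P(10, 55) = 11935; 11781 is not s-gonal.
s = 11: P(11, 51) = 11526 and P(11, 52) = 11986; 11781 is not s-gonal.
Hits: s ∈ {3, 8} → 2.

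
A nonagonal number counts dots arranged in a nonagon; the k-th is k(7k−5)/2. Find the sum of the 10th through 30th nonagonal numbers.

31045

Σ i(7i−5)/2 = (7Σi² − 5Σi) / 2 over i = 10..30.
Σi = 465 − 45 = 420 and Σi² = 9455 − 285 = 9170.
(7·9170 − 5·420) / 2 = 62090/2 = 31045.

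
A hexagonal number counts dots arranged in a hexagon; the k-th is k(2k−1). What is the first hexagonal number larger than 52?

Solve n(2n−1) > 52 for integer n.
The largest n with value ≤ 52 is 5 (since 45 ≤ 52 < 66), so the first above is n = 6, value 66.

66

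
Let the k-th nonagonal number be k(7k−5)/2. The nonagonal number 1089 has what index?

18

Set n(7n−5)/2 = 1089, giving 7n² − 5n − 2178 = 0.
The discriminant is 25 + 56·1089 = 61009, and √61009 = 247.
So n = (5 + 247) / 14 = 252/14 = 18.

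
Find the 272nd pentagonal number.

110840

The 272nd pentagonal number is n(3n−1)/2 with n = 272.
272·(3·272 − 1)/2 = 272·815/2 = 110840.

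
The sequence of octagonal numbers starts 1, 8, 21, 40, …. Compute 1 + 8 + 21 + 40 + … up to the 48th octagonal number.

Σ i(3i−2) = 3Σi² − 2Σi over i = 1..48.
Σi = 1176 and Σi² = 38024.
3·38024 − 2·1176 = 111720.

111720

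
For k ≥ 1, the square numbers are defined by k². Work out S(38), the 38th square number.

The 38th square number is n² with n = 38.
38² = 1444.

1444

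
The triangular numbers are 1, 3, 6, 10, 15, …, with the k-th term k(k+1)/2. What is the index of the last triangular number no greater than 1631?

56

Solve n(n+1)/2 ≤ 1631 for integer n.
n = 56 gives 1596 ≤ 1631, while n = 57 gives 1653 > 1631; so the answer is index 56.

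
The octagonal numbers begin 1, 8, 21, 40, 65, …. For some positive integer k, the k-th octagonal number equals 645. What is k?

15

Set n(3n−2) = 645, giving 3n² − 2n − 645 = 0.
The discriminant is 4 + 12·645 = 7744, and √7744 = 88.
So n = (2 + 88) / 6 = 90/6 = 15.
Check: 15·(3·15 − 2) = 645. ✓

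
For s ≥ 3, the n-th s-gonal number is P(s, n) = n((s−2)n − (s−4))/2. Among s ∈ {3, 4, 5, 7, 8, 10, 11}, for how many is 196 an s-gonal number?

2

s = 3: P(3, 19) = 190 and P(3, 20) = 210; 196 is not s-gonal.
s = 4: P(4, 14) = 196. ✓
s = 5: P(5, 11) = 176 and P(5, 12) = 210; 196 is not s-gonal.
s = 7: P(7, 9) = 189 and P(7, 10) = 235; 196 is not s-gonal.
s = 8: P(8, 8) = 176 and P(8, 9) = 225; 196 is not s-gonal.
s = 10: P(10, 7) = 175 and P(10, 8) = 232; 196 is not s-gonal.
s = 11: P(11, 7) = 196. ✓
Hits: s ∈ {4, 11} → 2.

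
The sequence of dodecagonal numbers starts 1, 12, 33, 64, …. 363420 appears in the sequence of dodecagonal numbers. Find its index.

Set n(5n−4) = 363420, giving 5n² − 4n − 363420 = 0.
The discriminant is 16 + 20·363420 = 7268416, and √7268416 = 2696.
So n = (4 + 2696) / 10 = 2700/10 = 270.

270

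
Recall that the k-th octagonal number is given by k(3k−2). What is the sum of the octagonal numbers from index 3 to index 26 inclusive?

Σ i(3i−2) = 3Σi² − 2Σi over i = 3..26.
Σi = 351 − 3 = 348 and Σi² = 6201 − 5 = 6196.
3·6196 − 2·348 = 17892.

17892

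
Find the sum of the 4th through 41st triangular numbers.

12331

Σ i(i+1)/2 = (Σi² + Σi) / 2 over i = 4..41.
Σi = 861 − 6 = 855 and Σi² = 23821 − 14 = 23807.
(1·23807 + 1·855) / 2 = 24662/2 = 12331.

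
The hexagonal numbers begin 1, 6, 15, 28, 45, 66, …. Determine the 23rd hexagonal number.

The 23rd hexagonal number is n(2n−1) with n = 23.
23·(2·23 − 1) = 23·45 = 1035.

1035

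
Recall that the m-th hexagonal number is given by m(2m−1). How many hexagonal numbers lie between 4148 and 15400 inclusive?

The n-th hexagonal number is n(2n−1).
Smallest index with value ≥ 4148: n = 46 (giving 4186).
Largest index with value ≤ 15400: n = 88 (giving 15400).
Indices 46 through 88: 43 terms.

43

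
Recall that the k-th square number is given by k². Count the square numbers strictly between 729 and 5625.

The n-th square number is n².
Smallest index with value > 729: n = 28 (giving 784).
Largest index with value < 5625: n = 74 (giving 5476).
Indices 28 through 74: 47 terms.

47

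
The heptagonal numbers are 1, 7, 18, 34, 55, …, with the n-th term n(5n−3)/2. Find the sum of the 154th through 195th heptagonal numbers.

Σ i(5i−3)/2 = (5Σi² − 3Σi) / 2 over i = 154..195.
Σi = 19110 − 11781 = 7329 and Σi² = 2490670 − 1205589 = 1285081.
(5·1285081 − 3·7329) / 2 = 6403418/2 = 3201709.

3201709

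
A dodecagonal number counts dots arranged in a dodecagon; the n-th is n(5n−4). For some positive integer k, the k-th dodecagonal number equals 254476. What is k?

226

Set n(5n−4) = 254476, giving 5n² − 4n − 254476 = 0.
So n = (4 + 2256) / 10 = 2260/10 = 226.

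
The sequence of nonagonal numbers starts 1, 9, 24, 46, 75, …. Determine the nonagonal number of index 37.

4699

The 37th nonagonal number is n(7n−5)/2 with n = 37.
37·(7·37 − 5)/2 = 37·254/2 = 37·127 = 4699.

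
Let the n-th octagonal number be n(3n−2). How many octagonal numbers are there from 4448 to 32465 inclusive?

66

The n-th octagonal number is n(3n−2).
Smallest index with value ≥ 4448: n = 39 (giving 4485).
Largest index with value ≤ 32465: n = 104 (giving 32240).
Indices 39 through 104: 66 terms.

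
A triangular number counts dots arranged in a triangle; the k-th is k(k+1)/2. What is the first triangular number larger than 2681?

2701

Solve n(n+1)/2 > 2681 for integer n.
The largest n with value ≤ 2681 is 72 (since 2628 ≤ 2681 < 2701), so the first above is n = 73, value 2701.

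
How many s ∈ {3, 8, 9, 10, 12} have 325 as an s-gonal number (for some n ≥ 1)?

s = 3: P(3, 25) = 325. ✓
s = 8: P(8, 10) = 280 and P(8, 11) = 341; 325 is not s-gonal.
s = 9: P(9, 10) = 325. ✓
s = 10: P(10, 9) = 297 and P(10, 10) = 370; 325 is not s-gonal.
s = 12: P(12, 8) = 288 and P(12, 9) = 369; 325 is not s-gonal.
Hits: s ∈ {3, 9} → 2.

2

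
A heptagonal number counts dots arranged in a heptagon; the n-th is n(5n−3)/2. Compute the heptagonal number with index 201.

The 201st heptagonal number is n(5n−3)/2 with n = 201.
201·(5·201 − 3)/2 = 201·1002/2 = 201·501 = 100701.

100701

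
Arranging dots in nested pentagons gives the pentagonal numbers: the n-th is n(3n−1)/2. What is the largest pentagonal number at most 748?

Solve n(3n−1)/2 ≤ 748 for integer n.
n = 22 gives 715 ≤ 748, while n = 23 gives 782 > 748; so the answer is 715.

715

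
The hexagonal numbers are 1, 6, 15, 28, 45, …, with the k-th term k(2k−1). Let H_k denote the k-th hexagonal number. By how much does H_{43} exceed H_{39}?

43·(2·43 − 1) = 3655 and 39·(2·39 − 1) = 3003.
Difference: 3655 − 3003 = 652.

652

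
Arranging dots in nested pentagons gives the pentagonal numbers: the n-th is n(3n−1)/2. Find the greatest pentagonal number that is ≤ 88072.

87725

Solve n(3n−1)/2 ≤ 88072 for integer n.
n = 242 gives 87725 ≤ 88072, while n = 243 gives 88452 > 88072; so the answer is 87725.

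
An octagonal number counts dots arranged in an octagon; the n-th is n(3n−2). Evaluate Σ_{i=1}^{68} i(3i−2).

316710

Σ i(3i−2) = 3Σi² − 2Σi over i = 1..68.
Σi = 2346 and Σi² = 107134.
3·107134 − 2·2346 = 316710.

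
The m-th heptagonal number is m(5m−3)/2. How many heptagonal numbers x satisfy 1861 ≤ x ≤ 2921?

7

The n-th heptagonal number is n(5n−3)/2.
Smallest index with value ≥ 1861: n = 28 (giving 1918).
Largest index with value ≤ 2921: n = 34 (giving 2839).
Indices 28 through 34: 7 terms.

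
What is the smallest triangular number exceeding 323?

Solve n(n+1)/2 > 323 for integer n.
The largest n with value ≤ 323 is 24 (since 300 ≤ 323 < 325), so the first above is n = 25, value 325.

325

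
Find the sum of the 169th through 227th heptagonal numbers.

Σ i(5i−3)/2 = (5Σi² − 3Σi) / 2 over i = 169..227.
Σi = 25878 − 14196 = 11682 and Σi² = 3924830 − 1594684 = 2330146.
(5·2330146 − 3·11682) / 2 = 11615684/2 = 5807842.

5807842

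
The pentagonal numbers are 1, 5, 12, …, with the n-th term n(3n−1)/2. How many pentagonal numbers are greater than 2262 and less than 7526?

The n-th pentagonal number is n(3n−1)/2.
Smallest index with value > 2262: n = 40 (giving 2380).
Largest index with value < 7526: n = 70 (giving 7315).
Indices 40 through 70: 31 terms.

31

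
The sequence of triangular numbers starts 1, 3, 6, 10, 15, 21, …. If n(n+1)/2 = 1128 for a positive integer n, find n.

47

Set n(n+1)/2 = 1128, giving n² + n − 2256 = 0.
The discriminant is 1 + 8·1128 = 9025, and √9025 = 95.
So n = (-1 + 95) / 2 = 94/2 = 47.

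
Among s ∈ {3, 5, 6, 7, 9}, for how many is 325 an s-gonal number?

s = 3: P(3, 25) = 325. ✓
s = 5: P(5, 14) = 287 and P(5, 15) = 330; 325 is not s-gonal.
s = 6: P(6, 13) = 325. ✓
s = 7: P(7, 11) = 286 and P(7, 12) = 342; 325 is not s-gonal.
s = 9: P(9, 10) = 325. ✓
Hits: s ∈ {3, 6, 9} → 3.

3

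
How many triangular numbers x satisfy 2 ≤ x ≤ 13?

The n-th triangular number is n(n+1)/2.
Smallest index with value ≥ 2: n = 2 (giving 3).
Largest index with value ≤ 13: n = 4 (giving 10).
Indices 2 through 4: 3 terms.

3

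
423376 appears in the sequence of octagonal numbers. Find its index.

Set n(3n−2) = 423376, giving 3n² − 2n − 423376 = 0.
The discriminant is 4 + 12·423376 = 5080516, and √5080516 = 2254.
So n = (2 + 2254) / 6 = 2256/6 = 376.

376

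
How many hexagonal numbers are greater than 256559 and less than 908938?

316

The n-th hexagonal number is n(2n−1).
Smallest index with value > 256559: n = 359 (giving 257403).
Largest index with value < 908938: n = 674 (giving 907878).
Indices 359 through 674: 316 terms.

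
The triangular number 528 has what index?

32

Set n(n+1)/2 = 528, giving n² + n − 1056 = 0.
So n = (-1 + 65) / 2 = 64/2 = 32.
Check: 32·33/2 = 528. ✓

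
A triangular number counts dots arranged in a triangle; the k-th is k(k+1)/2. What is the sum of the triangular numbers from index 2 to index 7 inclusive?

Σ i(i+1)/2 = (Σi² + Σi) / 2 over i = 2..7.
Σi = 28 − 1 = 27 and Σi² = 140 − 1 = 139.
(1·139 + 1·27) / 2 = 166/2 = 83.

83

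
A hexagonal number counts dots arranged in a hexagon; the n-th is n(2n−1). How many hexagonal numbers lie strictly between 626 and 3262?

The n-th hexagonal number is n(2n−1).
Smallest index with value > 626: n = 18 (giving 630).
Largest index with value < 3262: n = 40 (giving 3160).
Indices 18 through 40: 23 terms.

23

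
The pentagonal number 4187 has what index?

53

Set n(3n−1)/2 = 4187, giving 3n² − n − 8374 = 0.
The discriminant is 1 + 24·4187 = 100489, and √100489 = 317.
So n = (1 + 317) / 6 = 318/6 = 53.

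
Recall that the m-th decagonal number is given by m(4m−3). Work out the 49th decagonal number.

9457

The 49th decagonal number is n(4n−3) with n = 49.
49·(4·49 − 3) = 49·193 = 9457.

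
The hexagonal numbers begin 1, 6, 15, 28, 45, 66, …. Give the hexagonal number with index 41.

3321

The 41st hexagonal number is n(2n−1) with n = 41.
41·(2·41 − 1) = 41·81 = 3321.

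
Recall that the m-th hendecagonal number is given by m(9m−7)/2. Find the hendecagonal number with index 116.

60146

The 116th hendecagonal number is n(9n−7)/2 with n = 116.
116·(9·116 − 7)/2 = 116·1037/2 = 60146.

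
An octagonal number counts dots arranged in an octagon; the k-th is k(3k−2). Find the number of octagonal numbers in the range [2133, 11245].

35

The n-th octagonal number is n(3n−2).
Smallest index with value ≥ 2133: n = 27 (giving 2133).
Largest index with value ≤ 11245: n = 61 (giving 11041).
Indices 27 through 61: 35 terms.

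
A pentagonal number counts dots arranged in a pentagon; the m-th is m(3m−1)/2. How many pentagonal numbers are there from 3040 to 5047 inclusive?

The n-th pentagonal number is n(3n−1)/2.
Smallest index with value ≥ 3040: n = 46 (giving 3151).
Largest index with value ≤ 5047: n = 58 (giving 5017).
Indices 46 through 58: 13 terms.

13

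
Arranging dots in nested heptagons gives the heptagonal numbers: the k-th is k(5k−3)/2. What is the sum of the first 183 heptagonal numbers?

5123756

Σ i(5i−3)/2 = (5Σi² − 3Σi) / 2 over i = 1..183.
Σi = 16836 and Σi² = 2059604.
(5·2059604 − 3·16836) / 2 = 10247512/2 = 5123756.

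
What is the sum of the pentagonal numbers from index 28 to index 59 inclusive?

94224

Σ i(3i−1)/2 = (3Σi² − Σi) / 2 over i = 28..59.
Σi = 1770 − 378 = 1392 and Σi² = 70210 − 6930 = 63280.
(3·63280 − 1·1392) / 2 = 188448/2 = 94224.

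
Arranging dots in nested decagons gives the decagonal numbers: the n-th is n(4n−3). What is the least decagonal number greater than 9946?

Solve n(4n−3) > 9946 for integer n.
The largest n with value ≤ 9946 is 50 (since 9850 ≤ 9946 < 10251), so the first above is n = 51, value 10251.

10251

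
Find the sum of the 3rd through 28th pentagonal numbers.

11362

Σ i(3i−1)/2 = (3Σi² − Σi) / 2 over i = 3..28.
Σi = 406 − 3 = 403 and Σi² = 7714 − 5 = 7709.
(3·7709 − 1·403) / 2 = 22724/2 = 11362.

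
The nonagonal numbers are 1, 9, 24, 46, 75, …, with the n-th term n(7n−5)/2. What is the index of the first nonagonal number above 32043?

Solve n(7n−5)/2 > 32043 for integer n.
The largest n with value ≤ 32043 is 96 (since 32016 ≤ 32043 < 32689), so the first above is n = 97, value 32689.

97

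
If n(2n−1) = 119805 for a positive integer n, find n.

245

Set n(2n−1) = 119805, giving 2n² − n − 119805 = 0.
So n = (1 + 979) / 4 = 980/4 = 245.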